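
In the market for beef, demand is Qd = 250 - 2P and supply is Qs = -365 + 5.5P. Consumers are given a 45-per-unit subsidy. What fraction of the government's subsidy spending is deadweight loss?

Pre-subsidy: 250 - 2P = -365 + 5.5P gives P* = 82, Q* = 86.
With the rebate, buyers effectively pay Pb = Ps − 45, where Ps is the price sellers receive.
Demand in terms of Ps becomes Qd = 250 − 2(Ps − 45) = 340 - 2Ps. Setting this equal to supply: 340 - 2Ps = -365 + 5.5Ps, so Ps = 94.
Buyers pay Pb = 94 − 45 = 49; Q' = -365 + 5.5·94 = 152.
ΔCS = ½(86 + 152)(82 − 49) = 3927; ΔPS = ½(86 + 152)(94 − 82) = 1428.
Government spending = 45 × 152 = 6840.
DWL = ½ × 45 × (152 − 86) = 1485; fraction = 1485 / 6840 = 33/152.

DWL / government spending = 33/152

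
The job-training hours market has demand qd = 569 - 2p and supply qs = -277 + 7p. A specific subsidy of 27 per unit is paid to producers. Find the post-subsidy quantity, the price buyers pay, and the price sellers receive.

q' = 423; buyers pay 73; sellers receive 100

Pre-subsidy: 569 - 2p = -277 + 7p gives p* = 94, q* = 381.
With the subsidy, sellers receive ps = pb + 27 for each unit, where pb is the price buyers pay.
Supply in terms of pb becomes qs = -277 + 7(pb + 27) = -88 + 7pb. Setting this equal to demand: 569 - 2pb = -88 + 7pb, so pb = 73.
Sellers receive ps = 73 + 27 = 100; q' = 569 − 2·73 = 423.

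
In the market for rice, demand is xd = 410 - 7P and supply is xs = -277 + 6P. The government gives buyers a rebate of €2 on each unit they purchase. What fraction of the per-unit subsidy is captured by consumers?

Pre-subsidy: 410 - 7P = -277 + 6P gives P* = 687/13, x* = 521/13.
With the rebate, buyers effectively pay Pb = Ps − 2, where Ps is the price sellers receive.
Demand in terms of Ps becomes xd = 410 − 7(Ps − 2) = 424 - 7Ps. Setting this equal to supply: 424 - 7Ps = -277 + 6Ps, so Ps = 701/13.
Buyers pay Pb = 701/13 − 2 = 675/13; x' = -277 + 6·(701/13) = 605/13.
Buyers' price falls by P* − Pb = 687/13 − 675/13 = 12/13; sellers' price rises by Ps − P* = 701/13 − 687/13 = 14/13.
So consumers capture (12/13)/2 = 6/13 of each unit of subsidy.

Consumer share = 6/13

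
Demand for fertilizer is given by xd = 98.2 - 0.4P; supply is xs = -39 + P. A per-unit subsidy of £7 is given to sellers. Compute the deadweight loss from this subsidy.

Deadweight loss = £7

Pre-subsidy: 98.2 - 0.4P = -39 + P gives P* = 98, x* = 59.
With the subsidy, sellers receive Ps = Pb + 7 for each unit, where Pb is the price buyers pay.
Supply in terms of Pb becomes xs = -39 + 1(Pb + 7) = -32 + Pb. Setting this equal to demand: 98.2 - 0.4Pb = -32 + Pb, so Pb = 93.
Sellers receive Ps = 93 + 7 = 100; x' = 98.2 − 0.4·93 = 61.
The subsidy expands output by 61 − 59 = 2 past the efficient level; on those units the gap between marginal cost and willingness to pay runs from 0 up to 7.
DWL = ½ × 7 × 2 = 7.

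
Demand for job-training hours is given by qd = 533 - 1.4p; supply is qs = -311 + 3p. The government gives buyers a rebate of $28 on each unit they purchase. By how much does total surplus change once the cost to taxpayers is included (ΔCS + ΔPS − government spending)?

Net change in total surplus = -4116/11

Pre-subsidy: 533 - 1.4p = -311 + 3p gives p* = 2110/11, q* = 2909/11.
With the rebate, buyers effectively pay pb = ps − 28, where ps is the price sellers receive.
Demand in terms of ps becomes qd = 533 − 1.4(ps − 28) = 572.2 - 1.4ps. Setting this equal to supply: 572.2 - 1.4ps = -311 + 3ps, so ps = 2208/11.
Buyers pay pb = 2208/11 − 28 = 1900/11; q' = -311 + 3·(2208/11) = 3203/11.
ΔCS = ½(2909/11 + 3203/11)(2110/11 − 1900/11) = 641760/121; ΔPS = ½(2909/11 + 3203/11)(2208/11 − 2110/11) = 299488/121.
Government spending = 28 × 3203/11 = 89684/11.
Net change = 641760/121 + 299488/121 − 89684/11 = -4116/11. The loss equals the DWL triangle ½·28·294/11.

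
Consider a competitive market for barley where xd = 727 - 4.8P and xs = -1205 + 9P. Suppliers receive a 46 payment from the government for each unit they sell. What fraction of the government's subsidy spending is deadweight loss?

Pre-subsidy: 727 - 4.8P = -1205 + 9P gives P* = 140, x* = 55.
With the subsidy, sellers receive Ps = Pb + 46 for each unit, where Pb is the price buyers pay.
Supply in terms of Pb becomes xs = -1205 + 9(Pb + 46) = -791 + 9Pb. Setting this equal to demand: 727 - 4.8Pb = -791 + 9Pb, so Pb = 110.
Sellers receive Ps = 110 + 46 = 156; x' = 727 − 4.8·110 = 199.
ΔCS = ½(55 + 199)(140 − 110) = 3810; ΔPS = ½(55 + 199)(156 − 140) = 2032.
Government spending = 46 × 199 = 9154.
DWL = ½ × 46 × (199 − 55) = 3312; fraction = 3312 / 9154 = 72/199.

DWL / government spending = 72/199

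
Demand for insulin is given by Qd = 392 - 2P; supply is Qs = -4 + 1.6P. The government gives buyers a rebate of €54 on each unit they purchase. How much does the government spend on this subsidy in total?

Government cost = €11880

Pre-subsidy: 392 - 2P = -4 + 1.6P gives P* = 110, Q* = 172.
With the rebate, buyers effectively pay Pb = Ps − 54, where Ps is the price sellers receive.
Demand in terms of Ps becomes Qd = 392 − 2(Ps − 54) = 500 - 2Ps. Setting this equal to supply: 500 - 2Ps = -4 + 1.6Ps, so Ps = 140.
Buyers pay Pb = 140 − 54 = 86; Q' = -4 + 1.6·140 = 220.
Government outlay = subsidy × quantity = 54 × 220 = 11880.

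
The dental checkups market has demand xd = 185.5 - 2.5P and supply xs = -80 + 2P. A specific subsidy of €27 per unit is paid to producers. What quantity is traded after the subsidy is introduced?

Pre-subsidy: 185.5 - 2.5P = -80 + 2P gives P* = 59, x* = 38.
With the subsidy, sellers receive Ps = Pb + 27 for each unit, where Pb is the price buyers pay.
Supply in terms of Pb becomes xs = -80 + 2(Pb + 27) = -26 + 2Pb. Setting this equal to demand: 185.5 - 2.5Pb = -26 + 2Pb, so Pb = 47.
Sellers receive Ps = 47 + 27 = 74; x' = 185.5 − 2.5·47 = 68.

x' = 68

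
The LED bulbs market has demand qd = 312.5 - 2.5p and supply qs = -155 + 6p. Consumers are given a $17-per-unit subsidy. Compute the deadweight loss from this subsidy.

Pre-subsidy: 312.5 - 2.5p = -155 + 6p gives p* = 55, q* = 175.
With the rebate, buyers effectively pay pb = ps − 17, where ps is the price sellers receive.
Demand in terms of ps becomes qd = 312.5 − 2.5(ps − 17) = 355 - 2.5ps. Setting this equal to supply: 355 - 2.5ps = -155 + 6ps, so ps = 60.
Buyers pay pb = 60 − 17 = 43; q' = -155 + 6·60 = 205.
The subsidy expands output by 205 − 175 = 30 past the efficient level; on those units the gap between marginal cost and willingness to pay runs from 0 up to 17.
DWL = ½ × 17 × 30 = 255.

Deadweight loss = $255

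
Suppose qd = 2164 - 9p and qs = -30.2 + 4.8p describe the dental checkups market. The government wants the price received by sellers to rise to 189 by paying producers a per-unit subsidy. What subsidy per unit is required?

Required subsidy s = 46 per unit

At a seller price of 189, quantity supplied is -30.2 + 4.8·189 = 877.
Buyers absorb 877 only when they pay pb with 2164 − 9·pb = 877, i.e. pb = 143.
s = ps − pb = 189 − 143 = 46.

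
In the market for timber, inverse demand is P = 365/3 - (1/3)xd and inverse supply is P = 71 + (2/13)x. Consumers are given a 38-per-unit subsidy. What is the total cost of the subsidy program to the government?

Government cost = 6916

Pre-subsidy: 365/3 - (1/3)x = 71 + (2/13)x gives x* = 104 and P* = 87.
With the rebate, buyers effectively pay Pb = Ps − 38, where Ps is the price sellers receive.
On the curves, Pb = 365/3 - (1/3)x and Ps = 71 + (2/13)x; the wedge Ps − Pb = 38 gives 71 + (2/13)x − (365/3 - (1/3)x) = 38, so x' = 182.
Then Pb = 365/3 − (1/3)·182 = 61 and Ps = 71 + (2/13)·182 = 99.
Government outlay = subsidy × quantity = 38 × 182 = 6916.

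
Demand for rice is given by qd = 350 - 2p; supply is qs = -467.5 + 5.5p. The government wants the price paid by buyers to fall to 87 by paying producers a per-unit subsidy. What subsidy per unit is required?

Required subsidy s = 30 per unit

At a buyer price of 87, quantity demanded is 350 − 2·87 = 176.
Sellers supply 176 only when they receive ps with -467.5 + 5.5·ps = 176, i.e. ps = 117.
s = ps − pb = 117 − 87 = 30.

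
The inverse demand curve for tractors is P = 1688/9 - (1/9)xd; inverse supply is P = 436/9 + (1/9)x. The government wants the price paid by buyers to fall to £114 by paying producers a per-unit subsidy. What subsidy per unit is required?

At a buyer price of 114, quantity demanded is 1688 − 9·114 = 662.
Sellers supply 662 only when they receive Ps = 436/9 + (1/9)·662 = 122.
s = Ps − Pb = 122 − 114 = 8.

Required subsidy s = £8 per unit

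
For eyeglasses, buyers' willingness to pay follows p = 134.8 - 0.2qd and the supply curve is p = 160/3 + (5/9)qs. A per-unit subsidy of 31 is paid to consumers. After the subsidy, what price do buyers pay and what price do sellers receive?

Buyers pay 3571/34; sellers receive 4625/34

Pre-subsidy: 134.8 - 0.2q = 160/3 + (5/9)q gives q* = 1833/17 and p* = 1925/17.
With the rebate, buyers effectively pay pb = ps − 31, where ps is the price sellers receive.
On the curves, pb = 134.8 - 0.2q and ps = 160/3 + (5/9)q; the wedge ps − pb = 31 gives 160/3 + (5/9)q − (134.8 - 0.2q) = 31, so q' = 5061/34.
Then pb = 134.8 − 0.2·(5061/34) = 3571/34 and ps = 160/3 + (5/9)·(5061/34) = 4625/34.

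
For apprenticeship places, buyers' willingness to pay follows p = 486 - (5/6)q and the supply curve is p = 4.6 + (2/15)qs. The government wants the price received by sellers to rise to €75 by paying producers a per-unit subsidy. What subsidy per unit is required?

At a seller price of 75, quantity supplied is -34.5 + 7.5·75 = 528.
Buyers absorb 528 only when they pay pb = 486 − (5/6)·528 = 46.
s = ps − pb = 75 − 46 = 29.

Required subsidy s = €29 per unit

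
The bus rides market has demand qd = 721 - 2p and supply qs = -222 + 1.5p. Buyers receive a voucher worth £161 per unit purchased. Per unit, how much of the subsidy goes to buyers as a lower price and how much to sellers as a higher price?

Buyers gain £69 per unit; sellers gain £92 per unit

Pre-subsidy: 721 - 2p = -222 + 1.5p gives p* = 1886/7, q* = 1275/7.
With the rebate, buyers effectively pay pb = ps − 161, where ps is the price sellers receive.
Demand in terms of ps becomes qd = 721 − 2(ps − 161) = 1043 - 2ps. Setting this equal to supply: 1043 - 2ps = -222 + 1.5ps, so ps = 2530/7.
Buyers pay pb = 2530/7 − 161 = 1403/7; q' = -222 + 1.5·(2530/7) = 2241/7.
Buyers' price falls by p* − pb = 1886/7 − 1403/7 = 69; sellers' price rises by ps − p* = 2530/7 − 1886/7 = 92.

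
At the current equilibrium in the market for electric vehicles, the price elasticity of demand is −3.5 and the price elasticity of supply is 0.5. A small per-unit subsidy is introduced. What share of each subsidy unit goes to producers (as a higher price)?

For a small subsidy around the equilibrium, the benefit split depends on the relative slopes, which at a point are proportional to the elasticities.
Buyer share = εs/(εs + |εd|) = 0.5/(0.5 + 3.5) = 0.125; seller share = |εd|/(εs + |εd|) = 0.875.
So producers capture 0.875 of the subsidy.

Producer share = 0.875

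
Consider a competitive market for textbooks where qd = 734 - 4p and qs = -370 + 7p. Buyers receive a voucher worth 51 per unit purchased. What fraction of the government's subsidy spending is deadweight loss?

DWL / government spending = 357/2543

Pre-subsidy: 734 - 4p = -370 + 7p gives p* = 1104/11, q* = 3658/11.
With the rebate, buyers effectively pay pb = ps − 51, where ps is the price sellers receive.
Demand in terms of ps becomes qd = 734 − 4(ps − 51) = 938 - 4ps. Setting this equal to supply: 938 - 4ps = -370 + 7ps, so ps = 1308/11.
Buyers pay pb = 1308/11 − 51 = 747/11; q' = -370 + 7·(1308/11) = 5086/11.
ΔCS = ½(3658/11 + 5086/11)(1104/11 − 747/11) = 1560804/121; ΔPS = ½(3658/11 + 5086/11)(1308/11 − 1104/11) = 891888/121.
Government spending = 51 × 5086/11 = 259386/11.
DWL = ½ × 51 × (5086/11 − 3658/11) = 36414/11; fraction = (36414/11) / (259386/11) = 357/2543.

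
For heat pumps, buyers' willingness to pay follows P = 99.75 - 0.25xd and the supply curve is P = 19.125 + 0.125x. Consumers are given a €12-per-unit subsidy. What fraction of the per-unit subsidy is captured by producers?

Producer share = 1/3

Pre-subsidy: 99.75 - 0.25x = 19.125 + 0.125x gives x* = 215 and P* = 46.
With the rebate, buyers effectively pay Pb = Ps − 12, where Ps is the price sellers receive.
On the curves, Pb = 99.75 - 0.25x and Ps = 19.125 + 0.125x; the wedge Ps − Pb = 12 gives 19.125 + 0.125x − (99.75 - 0.25x) = 12, so x' = 247.
Then Pb = 99.75 − 0.25·247 = 38 and Ps = 19.125 + 0.125·247 = 50.
Buyers' price falls by P* − Pb = 46 − 38 = 8; sellers' price rises by Ps − P* = 50 − 46 = 4.
So producers capture 4/12 = 1/3 of each unit of subsidy.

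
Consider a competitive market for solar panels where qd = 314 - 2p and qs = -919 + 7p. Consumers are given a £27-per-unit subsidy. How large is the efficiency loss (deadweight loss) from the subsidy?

Pre-subsidy: 314 - 2p = -919 + 7p gives p* = 137, q* = 40.
With the rebate, buyers effectively pay pb = ps − 27, where ps is the price sellers receive.
Demand in terms of ps becomes qd = 314 − 2(ps − 27) = 368 - 2ps. Setting this equal to supply: 368 - 2ps = -919 + 7ps, so ps = 143.
Buyers pay pb = 143 − 27 = 116; q' = -919 + 7·143 = 82.
The subsidy expands output by 82 − 40 = 42 past the efficient level; on those units the gap between marginal cost and willingness to pay runs from 0 up to 27.
DWL = ½ × 27 × 42 = 567.

Deadweight loss = £567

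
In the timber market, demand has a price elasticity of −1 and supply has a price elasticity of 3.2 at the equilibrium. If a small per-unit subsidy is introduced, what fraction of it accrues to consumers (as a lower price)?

Consumer share = 16/21

For a small subsidy around the equilibrium, the benefit split depends on the relative slopes, which at a point are proportional to the elasticities.
Buyer share = εs/(εs + |εd|) = 3.2/(3.2 + 1) = 16/21; seller share = |εd|/(εs + |εd|) = 5/21.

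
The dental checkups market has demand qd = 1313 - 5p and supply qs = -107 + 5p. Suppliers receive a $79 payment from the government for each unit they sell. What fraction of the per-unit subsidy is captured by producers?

Pre-subsidy: 1313 - 5p = -107 + 5p gives p* = 142, q* = 603.
With the subsidy, sellers receive ps = pb + 79 for each unit, where pb is the price buyers pay.
Supply in terms of pb becomes qs = -107 + 5(pb + 79) = 288 + 5pb. Setting this equal to demand: 1313 - 5pb = 288 + 5pb, so pb = 102.5.
Sellers receive ps = 102.5 + 79 = 181.5; q' = 1313 − 5·102.5 = 800.5.
Buyers' price falls by p* − pb = 142 − 102.5 = 39.5; sellers' price rises by ps − p* = 181.5 − 142 = 39.5.
So producers capture 39.5/79 = 0.5 of each unit of subsidy.

Producer share = 0.5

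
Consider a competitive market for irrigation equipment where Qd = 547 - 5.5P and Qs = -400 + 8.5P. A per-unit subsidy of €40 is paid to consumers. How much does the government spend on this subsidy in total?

Pre-subsidy: 547 - 5.5P = -400 + 8.5P gives P* = 947/14, Q* = 4899/28.
With the rebate, buyers effectively pay Pb = Ps − 40, where Ps is the price sellers receive.
Demand in terms of Ps becomes Qd = 547 − 5.5(Ps − 40) = 767 - 5.5Ps. Setting this equal to supply: 767 - 5.5Ps = -400 + 8.5Ps, so Ps = 1167/14.
Buyers pay Pb = 1167/14 − 40 = 607/14; Q' = -400 + 8.5·(1167/14) = 8639/28.
Government outlay = subsidy × quantity = 40 × 8639/28 = 86390/7.

Government cost = 86390/7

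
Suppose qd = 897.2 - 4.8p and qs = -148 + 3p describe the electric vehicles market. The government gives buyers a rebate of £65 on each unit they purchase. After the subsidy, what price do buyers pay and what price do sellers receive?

Pre-subsidy: 897.2 - 4.8p = -148 + 3p gives p* = 134, q* = 254.
With the rebate, buyers effectively pay pb = ps − 65, where ps is the price sellers receive.
Demand in terms of ps becomes qd = 897.2 − 4.8(ps − 65) = 1209.2 - 4.8ps. Setting this equal to supply: 1209.2 - 4.8ps = -148 + 3ps, so ps = 174.
Buyers pay pb = 174 − 65 = 109; q' = -148 + 3·174 = 374.

Buyers pay £109; sellers receive £174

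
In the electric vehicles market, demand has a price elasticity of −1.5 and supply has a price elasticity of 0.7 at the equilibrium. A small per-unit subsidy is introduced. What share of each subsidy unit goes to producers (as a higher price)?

Producer share = 15/22

For a small subsidy around the equilibrium, the benefit split depends on the relative slopes, which at a point are proportional to the elasticities.
Buyer share = εs/(εs + |εd|) = 0.7/(0.7 + 1.5) = 7/22; seller share = |εd|/(εs + |εd|) = 15/22.
So producers capture 15/22 of the subsidy.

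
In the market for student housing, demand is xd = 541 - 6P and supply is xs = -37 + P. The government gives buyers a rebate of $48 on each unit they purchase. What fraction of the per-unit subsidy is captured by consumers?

Consumer share = 1/7

Pre-subsidy: 541 - 6P = -37 + P gives P* = 578/7, x* = 319/7.
With the rebate, buyers effectively pay Pb = Ps − 48, where Ps is the price sellers receive.
Demand in terms of Ps becomes xd = 541 − 6(Ps − 48) = 829 - 6Ps. Setting this equal to supply: 829 - 6Ps = -37 + Ps, so Ps = 866/7.
Buyers pay Pb = 866/7 − 48 = 530/7; x' = -37 + 1·(866/7) = 607/7.
Buyers' price falls by P* − Pb = 578/7 − 530/7 = 48/7; sellers' price rises by Ps − P* = 866/7 − 578/7 = 288/7.
So consumers capture (48/7)/48 = 1/7 of each unit of subsidy.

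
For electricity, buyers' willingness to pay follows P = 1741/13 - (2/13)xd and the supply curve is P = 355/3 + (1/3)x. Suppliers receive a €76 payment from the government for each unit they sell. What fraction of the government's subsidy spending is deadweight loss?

DWL / government spending = 39/94

Pre-subsidy: 1741/13 - (2/13)x = 355/3 + (1/3)x gives x* = 32 and P* = 129.
With the subsidy, sellers receive Ps = Pb + 76 for each unit, where Pb is the price buyers pay.
On the curves, Pb = 1741/13 - (2/13)x and Ps = 355/3 + (1/3)x; the wedge Ps − Pb = 76 gives 355/3 + (1/3)x − (1741/13 - (2/13)x) = 76, so x' = 188.
Then Pb = 1741/13 − (2/13)·188 = 105 and Ps = 355/3 + (1/3)·188 = 181.
ΔCS = ½(32 + 188)(129 − 105) = 2640; ΔPS = ½(32 + 188)(181 − 129) = 5720.
Government spending = 76 × 188 = 14288.
DWL = ½ × 76 × (188 − 32) = 5928; fraction = 5928 / 14288 = 39/94.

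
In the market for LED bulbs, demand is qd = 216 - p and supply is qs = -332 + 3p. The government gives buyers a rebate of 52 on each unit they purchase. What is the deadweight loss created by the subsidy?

Pre-subsidy: 216 - p = -332 + 3p gives p* = 137, q* = 79.
With the rebate, buyers effectively pay pb = ps − 52, where ps is the price sellers receive.
Demand in terms of ps becomes qd = 216 − 1(ps − 52) = 268 - ps. Setting this equal to supply: 268 - ps = -332 + 3ps, so ps = 150.
Buyers pay pb = 150 − 52 = 98; q' = -332 + 3·150 = 118.
The subsidy expands output by 118 − 79 = 39 past the efficient level; on those units the gap between marginal cost and willingness to pay runs from 0 up to 52.
DWL = ½ × 52 × 39 = 1014.

Deadweight loss = 1014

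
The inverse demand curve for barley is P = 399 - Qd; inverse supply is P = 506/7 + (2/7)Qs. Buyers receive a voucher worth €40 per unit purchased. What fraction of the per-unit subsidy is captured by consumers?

Consumer share = 7/9

Pre-subsidy: 399 - Q = 506/7 + (2/7)Q gives Q* = 2287/9 and P* = 1304/9.
With the rebate, buyers effectively pay Pb = Ps − 40, where Ps is the price sellers receive.
On the curves, Pb = 399 - Q and Ps = 506/7 + (2/7)Q; the wedge Ps − Pb = 40 gives 506/7 + (2/7)Q − (399 - Q) = 40, so Q' = 2567/9.
Then Pb = 399 − 1·(2567/9) = 1024/9 and Ps = 506/7 + (2/7)·(2567/9) = 1384/9.
Buyers' price falls by P* − Pb = 1304/9 − 1024/9 = 280/9; sellers' price rises by Ps − P* = 1384/9 − 1304/9 = 80/9.
So consumers capture (280/9)/40 = 7/9 of each unit of subsidy.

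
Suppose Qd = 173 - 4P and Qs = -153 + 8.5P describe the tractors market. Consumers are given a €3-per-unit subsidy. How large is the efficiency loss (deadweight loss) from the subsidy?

Deadweight loss = €12.24

Pre-subsidy: 173 - 4P = -153 + 8.5P gives P* = 26.08, Q* = 68.68.
With the rebate, buyers effectively pay Pb = Ps − 3, where Ps is the price sellers receive.
Demand in terms of Ps becomes Qd = 173 − 4(Ps − 3) = 185 - 4Ps. Setting this equal to supply: 185 - 4Ps = -153 + 8.5Ps, so Ps = 27.04.
Buyers pay Pb = 27.04 − 3 = 24.04; Q' = -153 + 8.5·27.04 = 76.84.
The subsidy expands output by 76.84 − 68.68 = 8.16 past the efficient level; on those units the gap between marginal cost and willingness to pay runs from 0 up to 3.
DWL = ½ × 3 × 8.16 = 12.24.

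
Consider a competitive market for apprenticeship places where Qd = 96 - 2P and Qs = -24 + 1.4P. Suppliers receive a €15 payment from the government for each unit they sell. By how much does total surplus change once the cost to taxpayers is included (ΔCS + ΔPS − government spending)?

Pre-subsidy: 96 - 2P = -24 + 1.4P gives P* = 600/17, Q* = 432/17.
With the subsidy, sellers receive Ps = Pb + 15 for each unit, where Pb is the price buyers pay.
Supply in terms of Pb becomes Qs = -24 + 1.4(Pb + 15) = -3 + 1.4Pb. Setting this equal to demand: 96 - 2Pb = -3 + 1.4Pb, so Pb = 495/17.
Sellers receive Ps = 495/17 + 15 = 750/17; Q' = 96 − 2·(495/17) = 642/17.
ΔCS = ½(432/17 + 642/17)(600/17 − 495/17) = 56385/289; ΔPS = ½(432/17 + 642/17)(750/17 − 600/17) = 80550/289.
Government spending = 15 × 642/17 = 9630/17.
Net change = 56385/289 + 80550/289 − 9630/17 = -1575/17. The loss equals the DWL triangle ½·15·210/17.

Net change in total surplus = -1575/17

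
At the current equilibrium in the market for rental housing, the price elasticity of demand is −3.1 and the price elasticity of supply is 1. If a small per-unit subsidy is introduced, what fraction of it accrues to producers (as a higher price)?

Producer share = 31/41

For a small subsidy around the equilibrium, the benefit split depends on the relative slopes, which at a point are proportional to the elasticities.
Buyer share = εs/(εs + |εd|) = 1/(1 + 3.1) = 10/41; seller share = |εd|/(εs + |εd|) = 31/41.
So producers capture 31/41 of the subsidy.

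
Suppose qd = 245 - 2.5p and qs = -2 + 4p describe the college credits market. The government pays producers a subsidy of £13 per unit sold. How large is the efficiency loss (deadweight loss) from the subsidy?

Pre-subsidy: 245 - 2.5p = -2 + 4p gives p* = 38, q* = 150.
With the subsidy, sellers receive ps = pb + 13 for each unit, where pb is the price buyers pay.
Supply in terms of pb becomes qs = -2 + 4(pb + 13) = 50 + 4pb. Setting this equal to demand: 245 - 2.5pb = 50 + 4pb, so pb = 30.
Sellers receive ps = 30 + 13 = 43; q' = 245 − 2.5·30 = 170.
The subsidy expands output by 170 − 150 = 20 past the efficient level; on those units the gap between marginal cost and willingness to pay runs from 0 up to 13.
DWL = ½ × 13 × 20 = 130.

Deadweight loss = £130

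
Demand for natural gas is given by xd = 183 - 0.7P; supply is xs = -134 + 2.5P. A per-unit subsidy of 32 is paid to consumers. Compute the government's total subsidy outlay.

Government cost = 4197

Pre-subsidy: 183 - 0.7P = -134 + 2.5P gives P* = 99.0625, x* = 113.65625.
With the rebate, buyers effectively pay Pb = Ps − 32, where Ps is the price sellers receive.
Demand in terms of Ps becomes xd = 183 − 0.7(Ps − 32) = 205.4 - 0.7Ps. Setting this equal to supply: 205.4 - 0.7Ps = -134 + 2.5Ps, so Ps = 106.0625.
Buyers pay Pb = 106.0625 − 32 = 74.0625; x' = -134 + 2.5·106.0625 = 131.15625.
Government outlay = subsidy × quantity = 32 × 131.15625 = 4197.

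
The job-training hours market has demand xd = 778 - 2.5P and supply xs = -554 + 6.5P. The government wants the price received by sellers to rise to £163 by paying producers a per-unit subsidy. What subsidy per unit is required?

At a seller price of 163, quantity supplied is -554 + 6.5·163 = 505.5.
Buyers absorb 505.5 only when they pay Pb with 778 − 2.5·Pb = 505.5, i.e. Pb = 109.
s = Ps − Pb = 163 − 109 = 54.

Required subsidy s = £54 per unit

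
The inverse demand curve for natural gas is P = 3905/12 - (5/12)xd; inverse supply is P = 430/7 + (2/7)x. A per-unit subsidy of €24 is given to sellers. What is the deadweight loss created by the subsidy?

Deadweight loss = 24192/59

Pre-subsidy: 3905/12 - (5/12)x = 430/7 + (2/7)x gives x* = 22175/59 and P* = 9960/59.
With the subsidy, sellers receive Ps = Pb + 24 for each unit, where Pb is the price buyers pay.
On the curves, Pb = 3905/12 - (5/12)x and Ps = 430/7 + (2/7)x; the wedge Ps − Pb = 24 gives 430/7 + (2/7)x − (3905/12 - (5/12)x) = 24, so x' = 24191/59.
Then Pb = 3905/12 − (5/12)·(24191/59) = 9120/59 and Ps = 430/7 + (2/7)·(24191/59) = 10536/59.
The subsidy expands output by 24191/59 − 22175/59 = 2016/59 past the efficient level; on those units the gap between marginal cost and willingness to pay runs from 0 up to 24.
DWL = ½ × 24 × 2016/59 = 24192/59.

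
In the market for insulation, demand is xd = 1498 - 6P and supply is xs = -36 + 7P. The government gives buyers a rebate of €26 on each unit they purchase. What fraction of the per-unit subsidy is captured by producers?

Pre-subsidy: 1498 - 6P = -36 + 7P gives P* = 118, x* = 790.
With the rebate, buyers effectively pay Pb = Ps − 26, where Ps is the price sellers receive.
Demand in terms of Ps becomes xd = 1498 − 6(Ps − 26) = 1654 - 6Ps. Setting this equal to supply: 1654 - 6Ps = -36 + 7Ps, so Ps = 130.
Buyers pay Pb = 130 − 26 = 104; x' = -36 + 7·130 = 874.
Buyers' price falls by P* − Pb = 118 − 104 = 14; sellers' price rises by Ps − P* = 130 − 118 = 12.
So producers capture 12/26 = 6/13 of each unit of subsidy.

Producer share = 6/13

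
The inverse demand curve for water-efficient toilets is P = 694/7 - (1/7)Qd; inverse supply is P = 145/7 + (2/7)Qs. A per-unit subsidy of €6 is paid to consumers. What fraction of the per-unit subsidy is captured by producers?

Producer share = 2/3

Pre-subsidy: 694/7 - (1/7)Q = 145/7 + (2/7)Q gives Q* = 183 and P* = 73.
With the rebate, buyers effectively pay Pb = Ps − 6, where Ps is the price sellers receive.
On the curves, Pb = 694/7 - (1/7)Q and Ps = 145/7 + (2/7)Q; the wedge Ps − Pb = 6 gives 145/7 + (2/7)Q − (694/7 - (1/7)Q) = 6, so Q' = 197.
Then Pb = 694/7 − (1/7)·197 = 71 and Ps = 145/7 + (2/7)·197 = 77.
Buyers' price falls by P* − Pb = 73 − 71 = 2; sellers' price rises by Ps − P* = 77 − 73 = 4.
So producers capture 4/6 = 2/3 of each unit of subsidy.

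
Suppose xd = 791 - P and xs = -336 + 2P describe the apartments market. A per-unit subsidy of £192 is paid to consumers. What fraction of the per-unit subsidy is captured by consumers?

Consumer share = 2/3

Pre-subsidy: 791 - P = -336 + 2P gives P* = 1127/3, x* = 1246/3.
With the rebate, buyers effectively pay Pb = Ps − 192, where Ps is the price sellers receive.
Demand in terms of Ps becomes xd = 791 − 1(Ps − 192) = 983 - Ps. Setting this equal to supply: 983 - Ps = -336 + 2Ps, so Ps = 1319/3.
Buyers pay Pb = 1319/3 − 192 = 743/3; x' = -336 + 2·(1319/3) = 1630/3.
Buyers' price falls by P* − Pb = 1127/3 − 743/3 = 128; sellers' price rises by Ps − P* = 1319/3 − 1127/3 = 64.
So consumers capture 128/192 = 2/3 of each unit of subsidy.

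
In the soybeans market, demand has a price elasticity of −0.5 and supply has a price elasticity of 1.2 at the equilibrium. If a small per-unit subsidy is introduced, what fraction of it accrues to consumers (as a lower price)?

For a small subsidy around the equilibrium, the benefit split depends on the relative slopes, which at a point are proportional to the elasticities.
Buyer share = εs/(εs + |εd|) = 1.2/(1.2 + 0.5) = 12/17; seller share = |εd|/(εs + |εd|) = 5/17.

Consumer share = 12/17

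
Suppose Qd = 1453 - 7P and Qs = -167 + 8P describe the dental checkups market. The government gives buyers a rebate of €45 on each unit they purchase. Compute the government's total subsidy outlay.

Pre-subsidy: 1453 - 7P = -167 + 8P gives P* = 108, Q* = 697.
With the rebate, buyers effectively pay Pb = Ps − 45, where Ps is the price sellers receive.
Demand in terms of Ps becomes Qd = 1453 − 7(Ps − 45) = 1768 - 7Ps. Setting this equal to supply: 1768 - 7Ps = -167 + 8Ps, so Ps = 129.
Buyers pay Pb = 129 − 45 = 84; Q' = -167 + 8·129 = 865.
Government outlay = subsidy × quantity = 45 × 865 = 38925.

Government cost = €38925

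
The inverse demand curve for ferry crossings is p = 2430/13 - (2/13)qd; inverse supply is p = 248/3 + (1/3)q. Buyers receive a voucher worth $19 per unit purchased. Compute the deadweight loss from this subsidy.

Pre-subsidy: 2430/13 - (2/13)q = 248/3 + (1/3)q gives q* = 214 and p* = 154.
With the rebate, buyers effectively pay pb = ps − 19, where ps is the price sellers receive.
On the curves, pb = 2430/13 - (2/13)q and ps = 248/3 + (1/3)q; the wedge ps − pb = 19 gives 248/3 + (1/3)q − (2430/13 - (2/13)q) = 19, so q' = 253.
Then pb = 2430/13 − (2/13)·253 = 148 and ps = 248/3 + (1/3)·253 = 167.
The subsidy expands output by 253 − 214 = 39 past the efficient level; on those units the gap between marginal cost and willingness to pay runs from 0 up to 19.
DWL = ½ × 19 × 39 = 370.5.

Deadweight loss = $370.5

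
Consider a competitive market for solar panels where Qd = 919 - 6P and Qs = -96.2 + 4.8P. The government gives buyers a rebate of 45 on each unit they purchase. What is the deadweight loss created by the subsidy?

Deadweight loss = 2700

Pre-subsidy: 919 - 6P = -96.2 + 4.8P gives P* = 94, Q* = 355.
With the rebate, buyers effectively pay Pb = Ps − 45, where Ps is the price sellers receive.
Demand in terms of Ps becomes Qd = 919 − 6(Ps − 45) = 1189 - 6Ps. Setting this equal to supply: 1189 - 6Ps = -96.2 + 4.8Ps, so Ps = 119.
Buyers pay Pb = 119 − 45 = 74; Q' = -96.2 + 4.8·119 = 475.
The subsidy expands output by 475 − 355 = 120 past the efficient level; on those units the gap between marginal cost and willingness to pay runs from 0 up to 45.
DWL = ½ × 45 × 120 = 2700.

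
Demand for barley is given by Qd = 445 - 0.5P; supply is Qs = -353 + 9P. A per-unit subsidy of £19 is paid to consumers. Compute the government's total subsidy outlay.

Government cost = £7828

Pre-subsidy: 445 - 0.5P = -353 + 9P gives P* = 84, Q* = 403.
With the rebate, buyers effectively pay Pb = Ps − 19, where Ps is the price sellers receive.
Demand in terms of Ps becomes Qd = 445 − 0.5(Ps − 19) = 454.5 - 0.5Ps. Setting this equal to supply: 454.5 - 0.5Ps = -353 + 9Ps, so Ps = 85.
Buyers pay Pb = 85 − 19 = 66; Q' = -353 + 9·85 = 412.
Government outlay = subsidy × quantity = 19 × 412 = 7828.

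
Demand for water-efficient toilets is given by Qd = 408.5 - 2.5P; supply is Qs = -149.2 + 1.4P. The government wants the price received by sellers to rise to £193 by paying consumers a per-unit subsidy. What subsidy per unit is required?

Required subsidy s = £78 per unit

At a seller price of 193, quantity supplied is -149.2 + 1.4·193 = 121.
Buyers absorb 121 only when they pay Pb with 408.5 − 2.5·Pb = 121, i.e. Pb = 115.
s = Ps − Pb = 193 − 115 = 78.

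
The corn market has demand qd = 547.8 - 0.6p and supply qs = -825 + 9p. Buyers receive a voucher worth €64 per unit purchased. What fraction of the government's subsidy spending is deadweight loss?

Pre-subsidy: 547.8 - 0.6p = -825 + 9p gives p* = 143, q* = 462.
With the rebate, buyers effectively pay pb = ps − 64, where ps is the price sellers receive.
Demand in terms of ps becomes qd = 547.8 − 0.6(ps − 64) = 586.2 - 0.6ps. Setting this equal to supply: 586.2 - 0.6ps = -825 + 9ps, so ps = 147.
Buyers pay pb = 147 − 64 = 83; q' = -825 + 9·147 = 498.
ΔCS = ½(462 + 498)(143 − 83) = 28800; ΔPS = ½(462 + 498)(147 − 143) = 1920.
Government spending = 64 × 498 = 31872.
DWL = ½ × 64 × (498 − 462) = 1152; fraction = 1152 / 31872 = 3/83.

DWL / government spending = 3/83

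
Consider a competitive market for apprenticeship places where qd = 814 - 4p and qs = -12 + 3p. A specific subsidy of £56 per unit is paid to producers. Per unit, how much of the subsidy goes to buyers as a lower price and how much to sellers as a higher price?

Buyers gain £24 per unit; sellers gain £32 per unit

Pre-subsidy: 814 - 4p = -12 + 3p gives p* = 118, q* = 342.
With the subsidy, sellers receive ps = pb + 56 for each unit, where pb is the price buyers pay.
Supply in terms of pb becomes qs = -12 + 3(pb + 56) = 156 + 3pb. Setting this equal to demand: 814 - 4pb = 156 + 3pb, so pb = 94.
Sellers receive ps = 94 + 56 = 150; q' = 814 − 4·94 = 438.
Buyers' price falls by p* − pb = 118 − 94 = 24; sellers' price rises by ps − p* = 150 − 118 = 32.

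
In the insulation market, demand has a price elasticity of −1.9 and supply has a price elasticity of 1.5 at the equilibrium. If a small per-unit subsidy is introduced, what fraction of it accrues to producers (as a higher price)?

Producer share = 19/34

For a small subsidy around the equilibrium, the benefit split depends on the relative slopes, which at a point are proportional to the elasticities.
Buyer share = εs/(εs + |εd|) = 1.5/(1.5 + 1.9) = 15/34; seller share = |εd|/(εs + |εd|) = 19/34.
So producers capture 19/34 of the subsidy.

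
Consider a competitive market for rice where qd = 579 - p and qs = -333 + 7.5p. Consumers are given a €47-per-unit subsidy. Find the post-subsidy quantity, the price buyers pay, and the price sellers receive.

Pre-subsidy: 579 - p = -333 + 7.5p gives p* = 1824/17, q* = 8019/17.
With the rebate, buyers effectively pay pb = ps − 47, where ps is the price sellers receive.
Demand in terms of ps becomes qd = 579 − 1(ps − 47) = 626 - ps. Setting this equal to supply: 626 - ps = -333 + 7.5ps, so ps = 1918/17.
Buyers pay pb = 1918/17 − 47 = 1119/17; q' = -333 + 7.5·(1918/17) = 8724/17.

q' = 8724/17; buyers pay 1119/17; sellers receive 1918/17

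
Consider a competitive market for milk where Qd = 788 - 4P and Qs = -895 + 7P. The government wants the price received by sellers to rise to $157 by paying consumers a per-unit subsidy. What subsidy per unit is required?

Required subsidy s = $11 per unit

At a seller price of 157, quantity supplied is -895 + 7·157 = 204.
Buyers absorb 204 only when they pay Pb with 788 − 4·Pb = 204, i.e. Pb = 146.
s = Ps − Pb = 157 − 146 = 11.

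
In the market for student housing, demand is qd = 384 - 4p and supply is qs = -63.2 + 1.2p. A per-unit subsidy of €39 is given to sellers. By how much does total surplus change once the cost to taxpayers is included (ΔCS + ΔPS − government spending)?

Pre-subsidy: 384 - 4p = -63.2 + 1.2p gives p* = 86, q* = 40.
With the subsidy, sellers receive ps = pb + 39 for each unit, where pb is the price buyers pay.
Supply in terms of pb becomes qs = -63.2 + 1.2(pb + 39) = -16.4 + 1.2pb. Setting this equal to demand: 384 - 4pb = -16.4 + 1.2pb, so pb = 77.
Sellers receive ps = 77 + 39 = 116; q' = 384 − 4·77 = 76.
ΔCS = ½(40 + 76)(86 − 77) = 522; ΔPS = ½(40 + 76)(116 − 86) = 1740.
Government spending = 39 × 76 = 2964.
Net change = 522 + 1740 − 2964 = -702. The loss equals the DWL triangle ½·39·36.

Net change in total surplus = -€702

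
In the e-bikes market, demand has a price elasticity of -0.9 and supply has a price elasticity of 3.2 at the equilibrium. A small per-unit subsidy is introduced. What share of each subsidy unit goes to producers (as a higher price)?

Producer share = 9/41

For a small subsidy around the equilibrium, the benefit split depends on the relative slopes, which at a point are proportional to the elasticities.
Buyer share = εs/(εs + |εd|) = 3.2/(3.2 + 0.9) = 32/41; seller share = |εd|/(εs + |εd|) = 9/41.
So producers capture 9/41 of the subsidy.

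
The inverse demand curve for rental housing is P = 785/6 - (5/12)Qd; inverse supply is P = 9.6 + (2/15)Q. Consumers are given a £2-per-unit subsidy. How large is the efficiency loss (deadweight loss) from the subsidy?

Pre-subsidy: 785/6 - (5/12)Q = 9.6 + (2/15)Q gives Q* = 7274/33 and P* = 3860/99.
With the rebate, buyers effectively pay Pb = Ps − 2, where Ps is the price sellers receive.
On the curves, Pb = 785/6 - (5/12)Q and Ps = 9.6 + (2/15)Q; the wedge Ps − Pb = 2 gives 9.6 + (2/15)Q − (785/6 - (5/12)Q) = 2, so Q' = 7394/33.
Then Pb = 785/6 − (5/12)·(7394/33) = 3710/99 and Ps = 9.6 + (2/15)·(7394/33) = 3908/99.
The subsidy expands output by 7394/33 − 7274/33 = 40/11 past the efficient level; on those units the gap between marginal cost and willingness to pay runs from 0 up to 2.
DWL = ½ × 2 × 40/11 = 40/11.

Deadweight loss = 40/11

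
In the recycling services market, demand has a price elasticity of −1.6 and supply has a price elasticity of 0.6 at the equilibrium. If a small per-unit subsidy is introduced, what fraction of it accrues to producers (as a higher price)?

Producer share = 8/11

For a small subsidy around the equilibrium, the benefit split depends on the relative slopes, which at a point are proportional to the elasticities.
Buyer share = εs/(εs + |εd|) = 0.6/(0.6 + 1.6) = 3/11; seller share = |εd|/(εs + |εd|) = 8/11.
So producers capture 8/11 of the subsidy.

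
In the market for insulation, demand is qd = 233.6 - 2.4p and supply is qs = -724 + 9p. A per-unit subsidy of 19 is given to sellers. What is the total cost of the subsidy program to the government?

Government cost = 1292

Pre-subsidy: 233.6 - 2.4p = -724 + 9p gives p* = 84, q* = 32.
With the subsidy, sellers receive ps = pb + 19 for each unit, where pb is the price buyers pay.
Supply in terms of pb becomes qs = -724 + 9(pb + 19) = -553 + 9pb. Setting this equal to demand: 233.6 - 2.4pb = -553 + 9pb, so pb = 69.
Sellers receive ps = 69 + 19 = 88; q' = 233.6 − 2.4·69 = 68.
Government outlay = subsidy × quantity = 19 × 68 = 1292.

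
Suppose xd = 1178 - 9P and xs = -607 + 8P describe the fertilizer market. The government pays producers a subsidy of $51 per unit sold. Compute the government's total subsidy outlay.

Pre-subsidy: 1178 - 9P = -607 + 8P gives P* = 105, x* = 233.
With the subsidy, sellers receive Ps = Pb + 51 for each unit, where Pb is the price buyers pay.
Supply in terms of Pb becomes xs = -607 + 8(Pb + 51) = -199 + 8Pb. Setting this equal to demand: 1178 - 9Pb = -199 + 8Pb, so Pb = 81.
Sellers receive Ps = 81 + 51 = 132; x' = 1178 − 9·81 = 449.
Government outlay = subsidy × quantity = 51 × 449 = 22899.

Government cost = $22899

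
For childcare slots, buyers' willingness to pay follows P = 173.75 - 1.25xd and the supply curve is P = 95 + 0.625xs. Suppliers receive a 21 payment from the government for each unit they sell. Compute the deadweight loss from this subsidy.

Deadweight loss = 117.6

Pre-subsidy: 173.75 - 1.25x = 95 + 0.625x gives x* = 42 and P* = 121.25.
With the subsidy, sellers receive Ps = Pb + 21 for each unit, where Pb is the price buyers pay.
On the curves, Pb = 173.75 - 1.25x and Ps = 95 + 0.625x; the wedge Ps − Pb = 21 gives 95 + 0.625x − (173.75 - 1.25x) = 21, so x' = 53.2.
Then Pb = 173.75 − 1.25·53.2 = 107.25 and Ps = 95 + 0.625·53.2 = 128.25.
The subsidy expands output by 53.2 − 42 = 11.2 past the efficient level; on those units the gap between marginal cost and willingness to pay runs from 0 up to 21.
DWL = ½ × 21 × 11.2 = 117.6.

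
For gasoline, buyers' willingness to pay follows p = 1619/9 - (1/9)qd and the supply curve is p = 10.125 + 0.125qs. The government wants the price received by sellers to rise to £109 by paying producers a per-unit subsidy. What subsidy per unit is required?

At a seller price of 109, quantity supplied is -81 + 8·109 = 791.
Buyers absorb 791 only when they pay pb = 1619/9 − (1/9)·791 = 92.
s = ps − pb = 109 − 92 = 17.

Required subsidy s = £17 per unit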